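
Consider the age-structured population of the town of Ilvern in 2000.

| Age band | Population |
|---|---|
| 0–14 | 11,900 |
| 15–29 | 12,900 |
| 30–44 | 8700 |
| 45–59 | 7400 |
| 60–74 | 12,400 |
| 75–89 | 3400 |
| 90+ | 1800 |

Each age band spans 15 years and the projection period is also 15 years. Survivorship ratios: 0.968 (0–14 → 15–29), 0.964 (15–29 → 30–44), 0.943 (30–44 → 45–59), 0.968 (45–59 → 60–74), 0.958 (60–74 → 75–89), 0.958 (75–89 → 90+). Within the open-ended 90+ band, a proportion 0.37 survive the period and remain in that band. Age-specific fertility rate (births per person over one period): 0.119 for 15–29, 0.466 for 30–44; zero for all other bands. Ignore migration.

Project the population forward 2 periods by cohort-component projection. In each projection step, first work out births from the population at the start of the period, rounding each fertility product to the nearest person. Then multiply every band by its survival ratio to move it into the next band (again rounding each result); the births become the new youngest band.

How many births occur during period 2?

7166

Period 1.
Births: 12900 * 0.119 = 1535, 8700 * 0.466 = 4054 → total 5589
15–29: 11900 * 0.968 = 11519
30–44: 12900 * 0.964 = 12436
45–59: 8700 * 0.943 = 8204
60–74: 7400 * 0.968 = 7163
75–89: 12400 * 0.958 = 11879
90+: 3400 * 0.958 + 1800 * 0.37 = 3257 + 666 = 3923
Population now: 0–14=5589, 15–29=11519, 30–44=12436, 45–59=8204, 60–74=7163, 75–89=11879, 90+=3923
Period 2.
Births: 11519 * 0.119 = 1371, 12436 * 0.466 = 5795 → total 7166
15–29: 5589 * 0.968 = 5410
30–44: 11519 * 0.964 = 11104
45–59: 12436 * 0.943 = 11727
60–74: 8204 * 0.968 = 7941
75–89: 7163 * 0.958 = 6862
90+: 11879 * 0.958 + 3923 * 0.37 = 11380 + 1452 = 12832
Population now: 0–14=7166, 15–29=5410, 30–44=11104, 45–59=11727, 60–74=7941, 75–89=6862, 90+=12832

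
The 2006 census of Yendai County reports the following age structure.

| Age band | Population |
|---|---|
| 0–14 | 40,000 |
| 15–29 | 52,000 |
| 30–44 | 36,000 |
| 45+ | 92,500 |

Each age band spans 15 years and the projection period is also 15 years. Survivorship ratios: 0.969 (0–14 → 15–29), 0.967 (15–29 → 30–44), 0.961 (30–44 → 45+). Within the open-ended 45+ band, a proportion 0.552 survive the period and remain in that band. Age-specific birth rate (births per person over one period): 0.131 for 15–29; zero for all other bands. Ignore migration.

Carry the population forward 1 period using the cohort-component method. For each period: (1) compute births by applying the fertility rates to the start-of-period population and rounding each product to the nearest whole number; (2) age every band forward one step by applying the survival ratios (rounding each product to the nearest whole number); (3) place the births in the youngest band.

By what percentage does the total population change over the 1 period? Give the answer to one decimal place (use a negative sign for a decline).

(Groups numbered youngest = 1 to oldest = 4.)
Period 1.
Births: 52000 × 0.131 = 6812
Group 2: 40000 × 0.969 = 38760
Group 3: 52000 × 0.967 = 50284
Group 4: 36000 × 0.961 + 92500 × 0.552 = 34596 + 51060 = 85656
→ [6812, 38760, 50284, 85656]
Total: 220500 → 181512; change = -38988; percentage change = -17.7%

-17.7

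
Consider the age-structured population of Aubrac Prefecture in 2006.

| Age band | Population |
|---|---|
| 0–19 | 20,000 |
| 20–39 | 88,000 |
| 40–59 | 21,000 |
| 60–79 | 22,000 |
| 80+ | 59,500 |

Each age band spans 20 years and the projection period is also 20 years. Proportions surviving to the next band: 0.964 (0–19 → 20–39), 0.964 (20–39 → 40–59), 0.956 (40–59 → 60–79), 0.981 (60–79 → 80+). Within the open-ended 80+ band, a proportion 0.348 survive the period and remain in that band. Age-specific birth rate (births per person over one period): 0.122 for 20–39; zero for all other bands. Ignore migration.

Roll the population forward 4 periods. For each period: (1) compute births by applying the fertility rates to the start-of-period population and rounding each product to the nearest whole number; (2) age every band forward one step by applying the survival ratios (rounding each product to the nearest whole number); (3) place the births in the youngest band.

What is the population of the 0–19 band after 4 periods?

277

[period 1]
Births: 88000 × 0.122 = 10736
20–39: 20000 × 0.964 = 19280
40–59: 88000 × 0.964 = 84832
60–79: 21000 × 0.956 = 20076
80+: 22000 × 0.981 + 59500 × 0.348 = 21582 + 20706 = 42288
End of period: [10736, 19280, 84832, 20076, 42288]
[period 2]
Births: 19280 × 0.122 = 2352
20–39: 10736 × 0.964 = 10350
40–59: 19280 × 0.964 = 18586
60–79: 84832 × 0.956 = 81099
80+: 20076 × 0.981 + 42288 × 0.348 = 19695 + 14716 = 34411
End of period: [2352, 10350, 18586, 81099, 34411]
[period 3]
Births: 10350 × 0.122 = 1263
20–39: 2352 × 0.964 = 2267
40–59: 10350 × 0.964 = 9977
60–79: 18586 × 0.956 = 17768
80+: 81099 × 0.981 + 34411 × 0.348 = 79558 + 11975 = 91533
End of period: [1263, 2267, 9977, 17768, 91533]
[period 4]
Births: 2267 × 0.122 = 277
20–39: 1263 × 0.964 = 1218
40–59: 2267 × 0.964 = 2185
60–79: 9977 × 0.956 = 9538
80+: 17768 × 0.981 + 91533 × 0.348 = 17430 + 31853 = 49283
End of period: [277, 1218, 2185, 9538, 49283]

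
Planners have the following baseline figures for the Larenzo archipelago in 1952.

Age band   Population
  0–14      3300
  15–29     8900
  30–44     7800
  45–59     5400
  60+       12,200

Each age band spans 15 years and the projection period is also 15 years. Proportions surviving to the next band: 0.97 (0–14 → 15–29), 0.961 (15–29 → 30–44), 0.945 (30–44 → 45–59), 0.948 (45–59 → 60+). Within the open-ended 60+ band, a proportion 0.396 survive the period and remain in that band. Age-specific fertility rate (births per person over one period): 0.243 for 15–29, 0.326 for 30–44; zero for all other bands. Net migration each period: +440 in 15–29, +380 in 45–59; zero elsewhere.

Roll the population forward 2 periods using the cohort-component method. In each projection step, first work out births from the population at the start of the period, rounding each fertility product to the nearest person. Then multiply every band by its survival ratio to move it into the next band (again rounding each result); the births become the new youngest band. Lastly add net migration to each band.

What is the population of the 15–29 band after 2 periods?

— Period 1 —
Births: 8900 × 0.243 = 2163, 7800 × 0.326 = 2543 ⇒ total 4706
15–29: 3300 × 0.97 = 3201
30–44: 8900 × 0.961 = 8553
45–59: 7800 × 0.945 = 7371
60+: 5400 × 0.948 + 12200 × 0.396 = 5119 + 4831 = 9950
Net migration: 15–29 + 440 → 3641; 45–59 + 380 → 7751
Population now: 0–14=4706, 15–29=3641, 30–44=8553, 45–59=7751, 60+=9950
— Period 2 —
Births: 3641 × 0.243 = 885, 8553 × 0.326 = 2788 ⇒ total 3673
15–29: 4706 × 0.97 = 4565
30–44: 3641 × 0.961 = 3499
45–59: 8553 × 0.945 = 8083
60+: 7751 × 0.948 + 9950 × 0.396 = 7348 + 3940 = 11288
Net migration: 15–29 + 440 → 5005; 45–59 + 380 → 8463
Population now: 0–14=3673, 15–29=5005, 30–44=3499, 45–59=8463, 60+=11288

5005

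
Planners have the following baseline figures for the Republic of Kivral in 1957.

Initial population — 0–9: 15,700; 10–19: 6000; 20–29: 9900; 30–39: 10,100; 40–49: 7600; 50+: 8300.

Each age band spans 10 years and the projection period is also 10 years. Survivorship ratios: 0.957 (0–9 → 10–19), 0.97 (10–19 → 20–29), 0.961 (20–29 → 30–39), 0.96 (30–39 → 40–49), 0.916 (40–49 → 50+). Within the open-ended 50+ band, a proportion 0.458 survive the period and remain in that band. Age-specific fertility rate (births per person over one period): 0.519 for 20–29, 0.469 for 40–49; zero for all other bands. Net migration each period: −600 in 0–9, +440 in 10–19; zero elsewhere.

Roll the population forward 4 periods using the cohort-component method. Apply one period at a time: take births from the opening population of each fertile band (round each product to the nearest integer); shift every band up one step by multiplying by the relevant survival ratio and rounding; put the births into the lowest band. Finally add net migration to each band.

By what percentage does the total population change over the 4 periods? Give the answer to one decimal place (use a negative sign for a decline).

Call the bands 1 to 6, youngest first.
Period 1:
Births: 9900 × 0.519 = 5138, 7600 × 0.469 = 3564 — total 8702
Band 2: 15700 × 0.957 = 15025
Band 3: 6000 × 0.97 = 5820
Band 4: 9900 × 0.961 = 9514
Band 5: 10100 × 0.96 = 9696
Band 6: 7600 × 0.916 + 8300 × 0.458 = 6962 + 3801 = 10763
Net migration: Band 1 − 600 → 8102; Band 2 + 440 → 15465
→ [8102, 15465, 5820, 9514, 9696, 10763]
Period 2:
Births: 5820 × 0.519 = 3021, 9696 × 0.469 = 4547 — total 7568
Band 2: 8102 × 0.957 = 7754
Band 3: 15465 × 0.97 = 15001
Band 4: 5820 × 0.961 = 5593
Band 5: 9514 × 0.96 = 9133
Band 6: 9696 × 0.916 + 10763 × 0.458 = 8882 + 4929 = 13811
Net migration: Band 1 − 600 → 6968; Band 2 + 440 → 8194
→ [6968, 8194, 15001, 5593, 9133, 13811]
Period 3:
Births: 15001 × 0.519 = 7786, 9133 × 0.469 = 4283 — total 12069
Band 2: 6968 × 0.957 = 6668
Band 3: 8194 × 0.97 = 7948
Band 4: 15001 × 0.961 = 14416
Band 5: 5593 × 0.96 = 5369
Band 6: 9133 × 0.916 + 13811 × 0.458 = 8366 + 6325 = 14691
Net migration: Band 1 − 600 → 11469; Band 2 + 440 → 7108
→ [11469, 7108, 7948, 14416, 5369, 14691]
Period 4:
Births: 7948 × 0.519 = 4125, 5369 × 0.469 = 2518 — total 6643
Band 2: 11469 × 0.957 = 10976
Band 3: 7108 × 0.97 = 6895
Band 4: 7948 × 0.961 = 7638
Band 5: 14416 × 0.96 = 13839
Band 6: 5369 × 0.916 + 14691 × 0.458 = 4918 + 6728 = 11646
Net migration: Band 1 − 600 → 6043; Band 2 + 440 → 11416
→ [6043, 11416, 6895, 7638, 13839, 11646]
Total: 57600 → 57477; change = -123; percentage change = -0.2%

-0.2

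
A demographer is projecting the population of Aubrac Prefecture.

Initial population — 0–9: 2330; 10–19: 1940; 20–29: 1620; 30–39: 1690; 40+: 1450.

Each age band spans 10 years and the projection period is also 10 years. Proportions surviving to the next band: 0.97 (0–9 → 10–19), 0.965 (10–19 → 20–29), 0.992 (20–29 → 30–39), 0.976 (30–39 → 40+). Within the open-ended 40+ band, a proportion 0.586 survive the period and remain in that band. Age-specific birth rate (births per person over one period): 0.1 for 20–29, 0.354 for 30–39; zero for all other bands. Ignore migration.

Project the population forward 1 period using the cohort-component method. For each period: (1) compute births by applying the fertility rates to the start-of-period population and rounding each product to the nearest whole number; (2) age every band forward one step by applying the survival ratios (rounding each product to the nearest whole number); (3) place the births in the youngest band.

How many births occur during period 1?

Period 1.
Births: 1620 * 0.1 = 162  |  1690 * 0.354 = 598 ⇒ total 760
10–19: 2330 * 0.97 = 2260
20–29: 1940 * 0.965 = 1872
30–39: 1620 * 0.992 = 1607
40+: 1690 * 0.976 + 1450 * 0.586 = 1649 + 850 = 2499
End of period: [760, 2260, 1872, 1607, 2499]

760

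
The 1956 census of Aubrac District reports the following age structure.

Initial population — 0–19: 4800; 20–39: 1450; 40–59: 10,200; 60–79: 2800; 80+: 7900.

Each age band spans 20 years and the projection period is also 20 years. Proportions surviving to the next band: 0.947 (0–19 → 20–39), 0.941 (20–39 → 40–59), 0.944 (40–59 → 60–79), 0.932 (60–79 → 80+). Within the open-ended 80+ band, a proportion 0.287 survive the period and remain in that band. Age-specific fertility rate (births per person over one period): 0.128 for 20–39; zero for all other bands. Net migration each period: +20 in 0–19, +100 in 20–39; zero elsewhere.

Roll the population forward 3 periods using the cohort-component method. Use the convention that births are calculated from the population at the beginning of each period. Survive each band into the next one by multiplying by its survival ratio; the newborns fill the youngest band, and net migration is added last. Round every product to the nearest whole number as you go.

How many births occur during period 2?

After projecting period 1:
Births: 1450 × 0.128 = 186
20–39: 4800 × 0.947 = 4546
40–59: 1450 × 0.941 = 1364
60–79: 10200 × 0.944 = 9629
80+: 2800 × 0.932 + 7900 × 0.287 = 2610 + 2267 = 4877
Net migration: 0–19 + 20 → 206; 20–39 + 100 → 4646
End of period: [206, 4646, 1364, 9629, 4877]
After projecting period 2:
Births: 4646 × 0.128 = 595
20–39: 206 × 0.947 = 195
40–59: 4646 × 0.941 = 4372
60–79: 1364 × 0.944 = 1288
80+: 9629 × 0.932 + 4877 × 0.287 = 8974 + 1400 = 10374
Net migration: 0–19 + 20 → 615; 20–39 + 100 → 295
End of period: [615, 295, 4372, 1288, 10374]

595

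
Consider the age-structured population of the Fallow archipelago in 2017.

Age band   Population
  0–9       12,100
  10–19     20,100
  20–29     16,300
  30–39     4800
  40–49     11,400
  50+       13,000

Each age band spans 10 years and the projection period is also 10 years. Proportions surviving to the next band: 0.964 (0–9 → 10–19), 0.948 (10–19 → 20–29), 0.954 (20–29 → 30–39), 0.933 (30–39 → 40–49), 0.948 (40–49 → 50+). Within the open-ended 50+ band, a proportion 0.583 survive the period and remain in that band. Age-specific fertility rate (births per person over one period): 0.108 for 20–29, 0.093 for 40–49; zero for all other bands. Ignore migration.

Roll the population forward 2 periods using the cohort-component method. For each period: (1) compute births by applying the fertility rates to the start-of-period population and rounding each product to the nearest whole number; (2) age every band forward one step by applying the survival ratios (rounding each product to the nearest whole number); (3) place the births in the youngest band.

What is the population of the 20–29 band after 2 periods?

Period 1:
Births: 16300 * 0.108 = 1760  |  11400 * 0.093 = 1060 ⇒ total 2820
10–19: 12100 * 0.964 = 11664
20–29: 20100 * 0.948 = 19055
30–39: 16300 * 0.954 = 15550
40–49: 4800 * 0.933 = 4478
50+: 11400 * 0.948 + 13000 * 0.583 = 10807 + 7579 = 18386
End of period: [2820, 11664, 19055, 15550, 4478, 18386]
Period 2:
Births: 19055 * 0.108 = 2058  |  4478 * 0.093 = 416 ⇒ total 2474
10–19: 2820 * 0.964 = 2718
20–29: 11664 * 0.948 = 11057
30–39: 19055 * 0.954 = 18178
40–49: 15550 * 0.933 = 14508
50+: 4478 * 0.948 + 18386 * 0.583 = 4245 + 10719 = 14964
End of period: [2474, 2718, 11057, 18178, 14508, 14964]

11057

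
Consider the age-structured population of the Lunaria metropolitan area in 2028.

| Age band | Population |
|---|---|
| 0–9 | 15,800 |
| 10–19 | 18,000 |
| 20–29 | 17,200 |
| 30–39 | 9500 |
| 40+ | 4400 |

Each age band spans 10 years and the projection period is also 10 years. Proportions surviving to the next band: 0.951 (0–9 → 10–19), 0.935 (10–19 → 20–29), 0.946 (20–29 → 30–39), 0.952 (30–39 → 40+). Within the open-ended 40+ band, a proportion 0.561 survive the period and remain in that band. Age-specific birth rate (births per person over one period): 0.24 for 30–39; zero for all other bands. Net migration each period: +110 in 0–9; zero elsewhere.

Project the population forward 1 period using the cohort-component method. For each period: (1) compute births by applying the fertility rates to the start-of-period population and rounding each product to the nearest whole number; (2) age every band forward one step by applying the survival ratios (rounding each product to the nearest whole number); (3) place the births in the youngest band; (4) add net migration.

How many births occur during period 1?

After projecting period 1:
Births: 9500 × 0.24 = 2280
10–19: 15800 × 0.951 = 15026
20–29: 18000 × 0.935 = 16830
30–39: 17200 × 0.946 = 16271
40+: 9500 × 0.952 + 4400 × 0.561 = 9044 + 2468 = 11512
Net migration: 0–9 + 110 → 2390
End of period: [2390, 15026, 16830, 16271, 11512]

2280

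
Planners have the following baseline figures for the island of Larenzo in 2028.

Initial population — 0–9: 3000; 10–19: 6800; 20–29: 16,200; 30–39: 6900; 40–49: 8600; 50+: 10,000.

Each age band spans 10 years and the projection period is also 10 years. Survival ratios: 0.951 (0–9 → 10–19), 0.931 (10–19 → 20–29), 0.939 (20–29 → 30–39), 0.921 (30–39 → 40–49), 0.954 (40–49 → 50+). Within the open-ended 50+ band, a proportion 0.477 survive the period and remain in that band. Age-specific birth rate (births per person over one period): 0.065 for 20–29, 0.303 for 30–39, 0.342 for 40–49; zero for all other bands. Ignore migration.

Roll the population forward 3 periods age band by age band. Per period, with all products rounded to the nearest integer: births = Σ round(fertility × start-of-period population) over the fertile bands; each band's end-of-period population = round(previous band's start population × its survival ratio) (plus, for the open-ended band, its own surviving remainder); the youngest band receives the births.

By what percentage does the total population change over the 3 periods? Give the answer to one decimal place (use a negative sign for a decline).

-10.3

Period 1.
Births: 16200 × 0.065 = 1053, 6900 × 0.303 = 2091, 8600 × 0.342 = 2941 ⇒ total 6085
10–19: 3000 × 0.951 = 2853
20–29: 6800 × 0.931 = 6331
30–39: 16200 × 0.939 = 15212
40–49: 6900 × 0.921 = 6355
50+: 8600 × 0.954 + 10000 × 0.477 = 8204 + 4770 = 12974
Giving 6085 / 2853 / 6331 / 15212 / 6355 / 12974.
Period 2.
Births: 6331 × 0.065 = 412, 15212 × 0.303 = 4609, 6355 × 0.342 = 2173 ⇒ total 7194
10–19: 6085 × 0.951 = 5787
20–29: 2853 × 0.931 = 2656
30–39: 6331 × 0.939 = 5945
40–49: 15212 × 0.921 = 14010
50+: 6355 × 0.954 + 12974 × 0.477 = 6063 + 6189 = 12252
Giving 7194 / 5787 / 2656 / 5945 / 14010 / 12252.
Period 3.
Births: 2656 × 0.065 = 173, 5945 × 0.303 = 1801, 14010 × 0.342 = 4791 ⇒ total 6765
10–19: 7194 × 0.951 = 6841
20–29: 5787 × 0.931 = 5388
30–39: 2656 × 0.939 = 2494
40–49: 5945 × 0.921 = 5475
50+: 14010 × 0.954 + 12252 × 0.477 = 13366 + 5844 = 19210
Giving 6765 / 6841 / 5388 / 2494 / 5475 / 19210.
Total: 51500 → 46173; change = -5327; percentage change = -10.3%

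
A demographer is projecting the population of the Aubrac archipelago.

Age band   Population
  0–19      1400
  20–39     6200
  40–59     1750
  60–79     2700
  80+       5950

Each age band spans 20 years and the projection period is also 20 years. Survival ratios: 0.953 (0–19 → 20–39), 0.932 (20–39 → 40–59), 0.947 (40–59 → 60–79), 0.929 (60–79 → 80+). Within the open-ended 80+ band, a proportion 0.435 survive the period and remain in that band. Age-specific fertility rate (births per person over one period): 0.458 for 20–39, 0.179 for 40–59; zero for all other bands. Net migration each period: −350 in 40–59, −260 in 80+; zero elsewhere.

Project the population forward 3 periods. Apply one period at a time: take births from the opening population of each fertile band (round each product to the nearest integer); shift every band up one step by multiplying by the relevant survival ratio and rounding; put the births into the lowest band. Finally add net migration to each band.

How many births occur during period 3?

1536

(Groups numbered youngest = 1 to oldest = 5.)
After projecting period 1:
Births: 6200 × 0.458 = 2840, 1750 × 0.179 = 313 → total 3153
Group 2: 1400 × 0.953 = 1334
Group 3: 6200 × 0.932 = 5778
Group 4: 1750 × 0.947 = 1657
Group 5: 2700 × 0.929 + 5950 × 0.435 = 2508 + 2588 = 5096
Net migration: Group 3 − 350 → 5428; Group 5 − 260 → 4836
→ [3153, 1334, 5428, 1657, 4836]
After projecting period 2:
Births: 1334 × 0.458 = 611, 5428 × 0.179 = 972 → total 1583
Group 2: 3153 × 0.953 = 3005
Group 3: 1334 × 0.932 = 1243
Group 4: 5428 × 0.947 = 5140
Group 5: 1657 × 0.929 + 4836 × 0.435 = 1539 + 2104 = 3643
Net migration: Group 3 − 350 → 893; Group 5 − 260 → 3383
→ [1583, 3005, 893, 5140, 3383]
After projecting period 3:
Births: 3005 × 0.458 = 1376, 893 × 0.179 = 160 → total 1536
Group 2: 1583 × 0.953 = 1509
Group 3: 3005 × 0.932 = 2801
Group 4: 893 × 0.947 = 846
Group 5: 5140 × 0.929 + 3383 × 0.435 = 4775 + 1472 = 6247
Net migration: Group 3 − 350 → 2451; Group 5 − 260 → 5987
→ [1536, 1509, 2451, 846, 5987]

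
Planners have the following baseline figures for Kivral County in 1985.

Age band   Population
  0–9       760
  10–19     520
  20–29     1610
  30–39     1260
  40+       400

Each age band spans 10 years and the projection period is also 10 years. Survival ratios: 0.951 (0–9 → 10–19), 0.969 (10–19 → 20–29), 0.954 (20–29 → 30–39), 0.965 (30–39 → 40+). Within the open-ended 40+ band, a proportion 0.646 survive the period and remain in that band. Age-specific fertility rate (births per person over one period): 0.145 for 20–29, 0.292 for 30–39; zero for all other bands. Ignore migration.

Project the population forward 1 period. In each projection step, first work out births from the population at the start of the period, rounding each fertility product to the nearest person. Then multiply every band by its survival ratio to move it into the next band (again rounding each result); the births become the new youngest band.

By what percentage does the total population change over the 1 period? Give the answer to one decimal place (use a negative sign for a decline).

6.3

[period 1]
Births: 1610 × 0.145 = 233 ; 1260 × 0.292 = 368 → total 601
10–19: 760 × 0.951 = 723
20–29: 520 × 0.969 = 504
30–39: 1610 × 0.954 = 1536
40+: 1260 × 0.965 + 400 × 0.646 = 1216 + 258 = 1474
→ [601, 723, 504, 1536, 1474]
Total: 4550 → 4838; change = 288; percentage change = 6.3%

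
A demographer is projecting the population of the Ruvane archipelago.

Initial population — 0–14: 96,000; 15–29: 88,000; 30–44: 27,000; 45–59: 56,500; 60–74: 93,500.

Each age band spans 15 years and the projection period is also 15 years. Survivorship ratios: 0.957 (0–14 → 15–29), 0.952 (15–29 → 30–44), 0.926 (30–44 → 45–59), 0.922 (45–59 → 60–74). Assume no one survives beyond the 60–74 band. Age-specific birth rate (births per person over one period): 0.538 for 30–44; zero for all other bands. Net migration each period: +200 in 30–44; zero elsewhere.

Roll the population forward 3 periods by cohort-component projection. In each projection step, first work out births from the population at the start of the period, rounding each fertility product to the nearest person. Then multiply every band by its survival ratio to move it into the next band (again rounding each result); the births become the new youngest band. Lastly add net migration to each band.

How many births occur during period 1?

Call the groups 1 to 5, youngest first.
[period 1]
Births: 27000 * 0.538 = 14526
Group 2: 96000 * 0.957 = 91872
Group 3: 88000 * 0.952 = 83776
Group 4: 27000 * 0.926 = 25002
Group 5: 56500 * 0.922 = 52093
Net migration: Group 3 + 200 → 83976
Population now: 0–14=14526, 15–29=91872, 30–44=83976, 45–59=25002, 60–74=52093

14526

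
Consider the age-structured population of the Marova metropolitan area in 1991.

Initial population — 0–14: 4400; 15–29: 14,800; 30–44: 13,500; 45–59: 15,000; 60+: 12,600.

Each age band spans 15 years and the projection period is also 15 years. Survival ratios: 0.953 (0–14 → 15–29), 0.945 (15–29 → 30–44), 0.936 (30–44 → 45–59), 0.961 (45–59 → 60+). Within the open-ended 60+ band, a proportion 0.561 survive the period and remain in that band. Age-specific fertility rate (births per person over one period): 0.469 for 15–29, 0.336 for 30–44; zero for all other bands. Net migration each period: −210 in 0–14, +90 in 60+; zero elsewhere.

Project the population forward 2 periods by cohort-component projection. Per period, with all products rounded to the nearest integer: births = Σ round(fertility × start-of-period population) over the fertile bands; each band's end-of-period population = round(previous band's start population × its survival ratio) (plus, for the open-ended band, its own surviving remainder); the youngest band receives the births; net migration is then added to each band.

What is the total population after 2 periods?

58582

Period 1.
Births: 14800 × 0.469 = 6941  |  13500 × 0.336 = 4536 — total 11477
15–29: 4400 × 0.953 = 4193
30–44: 14800 × 0.945 = 13986
45–59: 13500 × 0.936 = 12636
60+: 15000 × 0.961 + 12600 × 0.561 = 14415 + 7069 = 21484
Net migration: 0–14 − 210 → 11267; 60+ + 90 → 21574
Population now: 0–14=11267, 15–29=4193, 30–44=13986, 45–59=12636, 60+=21574
Period 2.
Births: 4193 × 0.469 = 1967  |  13986 × 0.336 = 4699 — total 6666
15–29: 11267 × 0.953 = 10737
30–44: 4193 × 0.945 = 3962
45–59: 13986 × 0.936 = 13091
60+: 12636 × 0.961 + 21574 × 0.561 = 12143 + 12103 = 24246
Net migration: 0–14 − 210 → 6456; 60+ + 90 → 24336
Population now: 0–14=6456, 15–29=10737, 30–44=3962, 45–59=13091, 60+=24336
Total after period 2: 6456 + 10737 + 3962 + 13091 + 24336 = 58582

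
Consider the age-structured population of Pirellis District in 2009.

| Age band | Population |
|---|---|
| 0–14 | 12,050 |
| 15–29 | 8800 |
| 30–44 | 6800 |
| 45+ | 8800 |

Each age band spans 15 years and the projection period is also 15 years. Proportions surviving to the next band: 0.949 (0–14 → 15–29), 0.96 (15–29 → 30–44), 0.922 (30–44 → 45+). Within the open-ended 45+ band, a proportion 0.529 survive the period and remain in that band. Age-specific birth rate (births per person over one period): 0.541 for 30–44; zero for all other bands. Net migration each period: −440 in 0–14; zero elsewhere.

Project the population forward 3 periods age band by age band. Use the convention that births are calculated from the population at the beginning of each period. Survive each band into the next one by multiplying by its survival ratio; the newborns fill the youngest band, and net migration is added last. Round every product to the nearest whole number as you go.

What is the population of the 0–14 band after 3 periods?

(Bands numbered youngest = 1 to oldest = 4.)
Period 1.
Births: 6800 × 0.541 = 3679
Band 2: 12050 × 0.949 = 11435
Band 3: 8800 × 0.96 = 8448
Band 4: 6800 × 0.922 + 8800 × 0.529 = 6270 + 4655 = 10925
Net migration: Band 1 − 440 → 3239
Population now: 0–14=3239, 15–29=11435, 30–44=8448, 45+=10925
Period 2.
Births: 8448 × 0.541 = 4570
Band 2: 3239 × 0.949 = 3074
Band 3: 11435 × 0.96 = 10978
Band 4: 8448 × 0.922 + 10925 × 0.529 = 7789 + 5779 = 13568
Net migration: Band 1 − 440 → 4130
Population now: 0–14=4130, 15–29=3074, 30–44=10978, 45+=13568
Period 3.
Births: 10978 × 0.541 = 5939
Band 2: 4130 × 0.949 = 3919
Band 3: 3074 × 0.96 = 2951
Band 4: 10978 × 0.922 + 13568 × 0.529 = 10122 + 7177 = 17299
Net migration: Band 1 − 440 → 5499
Population now: 0–14=5499, 15–29=3919, 30–44=2951, 45+=17299

5499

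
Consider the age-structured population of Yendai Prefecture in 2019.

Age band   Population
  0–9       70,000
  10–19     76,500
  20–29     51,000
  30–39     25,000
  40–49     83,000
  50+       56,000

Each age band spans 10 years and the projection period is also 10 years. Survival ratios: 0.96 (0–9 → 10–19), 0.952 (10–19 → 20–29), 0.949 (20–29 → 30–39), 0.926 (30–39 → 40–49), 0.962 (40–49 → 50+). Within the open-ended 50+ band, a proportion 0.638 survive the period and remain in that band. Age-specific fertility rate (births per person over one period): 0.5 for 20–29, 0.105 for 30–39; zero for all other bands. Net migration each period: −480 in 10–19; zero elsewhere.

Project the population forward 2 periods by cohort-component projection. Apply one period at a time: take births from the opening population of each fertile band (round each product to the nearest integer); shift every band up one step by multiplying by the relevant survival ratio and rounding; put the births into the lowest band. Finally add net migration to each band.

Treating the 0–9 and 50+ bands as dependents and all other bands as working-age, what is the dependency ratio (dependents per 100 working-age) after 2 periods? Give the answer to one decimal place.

67.4

Period 1.
Births: 51000 × 0.5 = 25500, 25000 × 0.105 = 2625 — total 28125
10–19: 70000 × 0.96 = 67200
20–29: 76500 × 0.952 = 72828
30–39: 51000 × 0.949 = 48399
40–49: 25000 × 0.926 = 23150
50+: 83000 × 0.962 + 56000 × 0.638 = 79846 + 35728 = 115574
Net migration: 10–19 − 480 → 66720
→ [28125, 66720, 72828, 48399, 23150, 115574]
Period 2.
Births: 72828 × 0.5 = 36414, 48399 × 0.105 = 5082 — total 41496
10–19: 28125 × 0.96 = 27000
20–29: 66720 × 0.952 = 63517
30–39: 72828 × 0.949 = 69114
40–49: 48399 × 0.926 = 44817
50+: 23150 × 0.962 + 115574 × 0.638 = 22270 + 73736 = 96006
Net migration: 10–19 − 480 → 26520
→ [41496, 26520, 63517, 69114, 44817, 96006]
Dependents (band 0–9 + band 50+) = 41496 + 96006 = 137502; working-age = 203968; ratio = 137502/203968 × 100 = 67.4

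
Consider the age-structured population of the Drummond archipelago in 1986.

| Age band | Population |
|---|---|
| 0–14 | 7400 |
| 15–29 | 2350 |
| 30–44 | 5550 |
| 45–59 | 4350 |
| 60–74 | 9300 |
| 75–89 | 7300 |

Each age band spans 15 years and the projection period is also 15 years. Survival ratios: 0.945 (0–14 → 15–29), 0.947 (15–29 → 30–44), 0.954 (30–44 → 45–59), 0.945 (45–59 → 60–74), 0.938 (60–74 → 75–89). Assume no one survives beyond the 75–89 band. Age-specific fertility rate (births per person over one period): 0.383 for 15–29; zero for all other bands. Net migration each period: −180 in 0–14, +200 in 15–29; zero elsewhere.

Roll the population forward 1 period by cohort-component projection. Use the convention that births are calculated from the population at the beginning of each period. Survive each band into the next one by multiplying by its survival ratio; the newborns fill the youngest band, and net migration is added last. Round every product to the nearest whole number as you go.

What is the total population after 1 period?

(Bands numbered youngest = 1 to oldest = 6.)
Period 1.
Births: 2350 × 0.383 = 900
Band 2: 7400 × 0.945 = 6993
Band 3: 2350 × 0.947 = 2225
Band 4: 5550 × 0.954 = 5295
Band 5: 4350 × 0.945 = 4111
Band 6: 9300 × 0.938 = 8723
Net migration: Band 1 − 180 → 720; Band 2 + 200 → 7193
Population now: 0–14=720, 15–29=7193, 30–44=2225, 45–59=5295, 60–74=4111, 75–89=8723
Total after period 1: 720 + 7193 + 2225 + 5295 + 4111 + 8723 = 28267

28267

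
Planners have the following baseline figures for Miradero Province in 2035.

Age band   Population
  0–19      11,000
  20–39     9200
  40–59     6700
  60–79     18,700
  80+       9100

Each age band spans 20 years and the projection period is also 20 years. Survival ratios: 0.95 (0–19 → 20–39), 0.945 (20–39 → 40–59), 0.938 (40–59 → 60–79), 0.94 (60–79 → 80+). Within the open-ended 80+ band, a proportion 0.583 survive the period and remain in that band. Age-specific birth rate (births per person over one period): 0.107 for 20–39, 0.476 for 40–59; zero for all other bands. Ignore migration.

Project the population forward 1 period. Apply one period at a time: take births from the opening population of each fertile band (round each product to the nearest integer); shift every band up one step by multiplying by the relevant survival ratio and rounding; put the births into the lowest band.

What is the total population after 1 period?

Let band 1 be 0–19 through band 5 = 80+.
After projecting period 1:
Births: 9200 × 0.107 = 984, 6700 × 0.476 = 3189 ⇒ total 4173
Band 2: 11000 × 0.95 = 10450
Band 3: 9200 × 0.945 = 8694
Band 4: 6700 × 0.938 = 6285
Band 5: 18700 × 0.94 + 9100 × 0.583 = 17578 + 5305 = 22883
→ [4173, 10450, 8694, 6285, 22883]
Total after period 1: 4173 + 10450 + 8694 + 6285 + 22883 = 52485

52485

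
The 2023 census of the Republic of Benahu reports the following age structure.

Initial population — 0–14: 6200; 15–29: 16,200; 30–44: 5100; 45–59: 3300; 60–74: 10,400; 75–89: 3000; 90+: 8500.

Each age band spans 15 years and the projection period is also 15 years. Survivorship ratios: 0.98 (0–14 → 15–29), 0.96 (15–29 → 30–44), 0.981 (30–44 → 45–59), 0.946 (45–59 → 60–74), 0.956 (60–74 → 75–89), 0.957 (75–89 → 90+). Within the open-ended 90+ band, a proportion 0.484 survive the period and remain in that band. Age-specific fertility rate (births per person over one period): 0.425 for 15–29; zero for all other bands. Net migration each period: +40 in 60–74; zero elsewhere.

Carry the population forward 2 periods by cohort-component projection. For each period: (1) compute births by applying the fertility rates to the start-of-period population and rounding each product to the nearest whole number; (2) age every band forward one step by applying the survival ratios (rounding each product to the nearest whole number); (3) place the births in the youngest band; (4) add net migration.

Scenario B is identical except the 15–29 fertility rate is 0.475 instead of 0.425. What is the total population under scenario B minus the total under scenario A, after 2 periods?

1098

Period 1.
Births: 16200 × 0.425 = 6885
15–29: 6200 × 0.98 = 6076
30–44: 16200 × 0.96 = 15552
45–59: 5100 × 0.981 = 5003
60–74: 3300 × 0.946 = 3122
75–89: 10400 × 0.956 = 9942
90+: 3000 × 0.957 + 8500 × 0.484 = 2871 + 4114 = 6985
Net migration: 60–74 + 40 → 3162
→ [6885, 6076, 15552, 5003, 3162, 9942, 6985]
Period 2.
Births: 6076 × 0.425 = 2582
15–29: 6885 × 0.98 = 6747
30–44: 6076 × 0.96 = 5833
45–59: 15552 × 0.981 = 15257
60–74: 5003 × 0.946 = 4733
75–89: 3162 × 0.956 = 3023
90+: 9942 × 0.957 + 6985 × 0.484 = 9514 + 3381 = 12895
Net migration: 60–74 + 40 → 4773
→ [2582, 6747, 5833, 15257, 4773, 3023, 12895]
Scenario A total after 2 periods: 51110
Scenario B projection —
Period 1.
Births: 16200 × 0.475 = 7695
15–29: 6200 × 0.98 = 6076
30–44: 16200 × 0.96 = 15552
45–59: 5100 × 0.981 = 5003
60–74: 3300 × 0.946 = 3122
75–89: 10400 × 0.956 = 9942
90+: 3000 × 0.957 + 8500 × 0.484 = 2871 + 4114 = 6985
Net migration: 60–74 + 40 → 3162
→ [7695, 6076, 15552, 5003, 3162, 9942, 6985]
Period 2.
Births: 6076 × 0.475 = 2886
15–29: 7695 × 0.98 = 7541
30–44: 6076 × 0.96 = 5833
45–59: 15552 × 0.981 = 15257
60–74: 5003 × 0.946 = 4733
75–89: 3162 × 0.956 = 3023
90+: 9942 × 0.957 + 6985 × 0.484 = 9514 + 3381 = 12895
Net migration: 60–74 + 40 → 4773
→ [2886, 7541, 5833, 15257, 4773, 3023, 12895]
Scenario B total after 2 periods: 52208
Difference B − A = 52208 − 51110 = 1098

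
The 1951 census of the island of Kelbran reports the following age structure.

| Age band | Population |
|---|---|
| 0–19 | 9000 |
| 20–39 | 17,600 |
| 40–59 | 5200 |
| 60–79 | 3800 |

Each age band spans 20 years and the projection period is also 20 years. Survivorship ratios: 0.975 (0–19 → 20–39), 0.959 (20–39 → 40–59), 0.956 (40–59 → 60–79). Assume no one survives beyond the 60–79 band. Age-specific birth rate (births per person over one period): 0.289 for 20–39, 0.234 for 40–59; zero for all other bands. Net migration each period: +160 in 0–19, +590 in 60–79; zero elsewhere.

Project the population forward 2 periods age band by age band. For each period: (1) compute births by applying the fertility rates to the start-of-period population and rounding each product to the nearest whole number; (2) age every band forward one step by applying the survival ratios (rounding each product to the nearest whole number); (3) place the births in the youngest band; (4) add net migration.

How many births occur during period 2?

6485

Numbering the groups 1..4 from youngest to oldest:
[period 1]
Births: 17600 * 0.289 = 5086, 5200 * 0.234 = 1217 → 6303
Group 2: 9000 * 0.975 = 8775
Group 3: 17600 * 0.959 = 16878
Group 4: 5200 * 0.956 = 4971
Net migration: Group 1 + 160 → 6463; Group 4 + 590 → 5561
Giving 6463 / 8775 / 16878 / 5561.
[period 2]
Births: 8775 * 0.289 = 2536, 16878 * 0.234 = 3949 → 6485
Group 2: 6463 * 0.975 = 6301
Group 3: 8775 * 0.959 = 8415
Group 4: 16878 * 0.956 = 16135
Net migration: Group 1 + 160 → 6645; Group 4 + 590 → 16725
Giving 6645 / 6301 / 8415 / 16725.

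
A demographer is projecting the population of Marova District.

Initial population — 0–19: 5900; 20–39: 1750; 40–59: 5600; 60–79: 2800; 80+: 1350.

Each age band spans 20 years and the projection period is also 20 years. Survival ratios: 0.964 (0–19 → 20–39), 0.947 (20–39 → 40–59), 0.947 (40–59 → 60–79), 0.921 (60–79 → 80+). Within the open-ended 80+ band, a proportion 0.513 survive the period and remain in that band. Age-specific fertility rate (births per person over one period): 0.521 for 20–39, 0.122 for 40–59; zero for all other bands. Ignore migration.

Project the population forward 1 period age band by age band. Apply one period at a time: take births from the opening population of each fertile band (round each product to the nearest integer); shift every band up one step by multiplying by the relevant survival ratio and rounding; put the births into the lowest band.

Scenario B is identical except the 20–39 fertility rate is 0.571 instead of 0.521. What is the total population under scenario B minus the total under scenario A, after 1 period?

[period 1]
Births: 1750 × 0.521 = 912  |  5600 × 0.122 = 683 → 1595
20–39: 5900 × 0.964 = 5688
40–59: 1750 × 0.947 = 1657
60–79: 5600 × 0.947 = 5303
80+: 2800 × 0.921 + 1350 × 0.513 = 2579 + 693 = 3272
→ [1595, 5688, 1657, 5303, 3272]
Scenario A total after 1 period: 17515
Scenario B projection —
[period 1]
Births: 1750 × 0.571 = 999  |  5600 × 0.122 = 683 → 1682
20–39: 5900 × 0.964 = 5688
40–59: 1750 × 0.947 = 1657
60–79: 5600 × 0.947 = 5303
80+: 2800 × 0.921 + 1350 × 0.513 = 2579 + 693 = 3272
→ [1682, 5688, 1657, 5303, 3272]
Scenario B total after 1 period: 17602
Difference B − A = 17602 − 17515 = 87

87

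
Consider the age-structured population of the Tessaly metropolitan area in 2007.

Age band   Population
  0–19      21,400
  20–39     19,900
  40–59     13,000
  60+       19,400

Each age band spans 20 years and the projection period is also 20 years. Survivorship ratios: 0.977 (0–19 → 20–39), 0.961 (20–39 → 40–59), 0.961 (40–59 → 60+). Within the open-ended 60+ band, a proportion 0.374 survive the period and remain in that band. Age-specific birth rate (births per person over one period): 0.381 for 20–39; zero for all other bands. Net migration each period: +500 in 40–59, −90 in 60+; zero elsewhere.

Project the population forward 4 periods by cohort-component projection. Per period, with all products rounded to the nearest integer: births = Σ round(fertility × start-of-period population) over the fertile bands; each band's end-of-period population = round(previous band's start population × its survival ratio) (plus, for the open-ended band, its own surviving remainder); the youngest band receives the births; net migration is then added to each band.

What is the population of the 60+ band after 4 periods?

Call the groups 1 to 4, youngest first.
— Period 1 —
Births: 19900 * 0.381 = 7582
Group 2: 21400 * 0.977 = 20908
Group 3: 19900 * 0.961 = 19124
Group 4: 13000 * 0.961 + 19400 * 0.374 = 12493 + 7256 = 19749
Net migration: Group 3 + 500 → 19624; Group 4 − 90 → 19659
→ [7582, 20908, 19624, 19659]
— Period 2 —
Births: 20908 * 0.381 = 7966
Group 2: 7582 * 0.977 = 7408
Group 3: 20908 * 0.961 = 20093
Group 4: 19624 * 0.961 + 19659 * 0.374 = 18859 + 7352 = 26211
Net migration: Group 3 + 500 → 20593; Group 4 − 90 → 26121
→ [7966, 7408, 20593, 26121]
— Period 3 —
Births: 7408 * 0.381 = 2822
Group 2: 7966 * 0.977 = 7783
Group 3: 7408 * 0.961 = 7119
Group 4: 20593 * 0.961 + 26121 * 0.374 = 19790 + 9769 = 29559
Net migration: Group 3 + 500 → 7619; Group 4 − 90 → 29469
→ [2822, 7783, 7619, 29469]
— Period 4 —
Births: 7783 * 0.381 = 2965
Group 2: 2822 * 0.977 = 2757
Group 3: 7783 * 0.961 = 7479
Group 4: 7619 * 0.961 + 29469 * 0.374 = 7322 + 11021 = 18343
Net migration: Group 3 + 500 → 7979; Group 4 − 90 → 18253
→ [2965, 2757, 7979, 18253]

18253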